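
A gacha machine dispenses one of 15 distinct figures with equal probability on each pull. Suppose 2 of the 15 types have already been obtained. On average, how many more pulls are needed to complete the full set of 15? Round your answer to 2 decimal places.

47.70

Starting from 2 distinct types, each trial gives a new one with probability (15−i)/15 when i types are held, so the wait for the next new type is 15/(15−i).
E = 15/13 + 15/12 + 15/11 + 15/10 + 15/9 + 15/8 + 15/7 + 15/6 + 15/5 + 15/4 + 15/3 + 15/2 + 15/1 = 1145993/24024 ≈ 47.70.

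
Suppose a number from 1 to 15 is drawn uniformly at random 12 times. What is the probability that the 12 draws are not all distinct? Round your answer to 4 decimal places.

P(all 12 different) = 15/15 · 14/15 · ··· · 4/15 ≈ 0.0017.
P(at least two equal) = 1 − 0.0017 = 0.9983.

0.9983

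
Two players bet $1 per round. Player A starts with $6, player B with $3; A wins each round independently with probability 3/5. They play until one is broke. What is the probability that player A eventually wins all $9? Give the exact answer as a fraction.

945/1009

Let r = q/p = (2/5)/(3/5) = 2/3. The recurrence P(i) = p·P(i+1) + q·P(i−1) with P(0)=0, P(9)=1 gives P(i) = (1 − r^i)/(1 − r^9).
P(6) = (1 − (2/3)^6) / (1 − (2/3)^9) = 945/1009.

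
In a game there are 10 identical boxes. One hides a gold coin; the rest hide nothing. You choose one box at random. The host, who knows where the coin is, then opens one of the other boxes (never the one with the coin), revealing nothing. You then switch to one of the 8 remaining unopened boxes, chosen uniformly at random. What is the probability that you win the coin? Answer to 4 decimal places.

Your original box holds the coin with probability 1/10, so the other 9 collectively hold it with probability 9/10.
The host can always find an empty box to open, so this doesn't change that 9/10; it is now spread over the 8 remaining unopened boxes.
P(win by switching) = (9/10) · (1/8) = 9/80 ≈ 0.1125.

0.1125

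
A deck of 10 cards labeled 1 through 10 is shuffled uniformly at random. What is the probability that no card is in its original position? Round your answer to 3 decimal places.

This is the derangement probability: permutations of 10 with no fixed point.
D(10) = 10! · (1 − 1/1! + 1/2! − ··· + (−1)^10/10!) = 1334961.
P = 1334961/3628800 = 16481/44800 ≈ 0.368.

0.368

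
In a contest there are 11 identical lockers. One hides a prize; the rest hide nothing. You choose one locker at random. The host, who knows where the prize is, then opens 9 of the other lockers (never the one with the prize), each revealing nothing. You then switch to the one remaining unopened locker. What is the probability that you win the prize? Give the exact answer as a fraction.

10/11

Your original locker holds the prize with probability 1/11, so the other 10 collectively hold it with probability 10/11.
The host can always find 9 empty lockers to open, so the reveals don't change that 10/11; it is now spread over the 1 remaining unopened locker.
P(win by switching) = (10/11) · (1/1) = 10/11.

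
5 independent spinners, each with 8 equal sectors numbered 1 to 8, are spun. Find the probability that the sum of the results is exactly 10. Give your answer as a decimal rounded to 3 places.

There are 8^5 = 32768 equally likely outcomes.
The number of ordered 5-tuples from {1,…,8} summing to 10 is 126.
P(sum = 10) = 126/32768 = 63/16384 ≈ 0.004.

0.004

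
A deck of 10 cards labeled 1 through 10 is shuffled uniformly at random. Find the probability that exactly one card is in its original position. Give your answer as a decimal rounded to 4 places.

Choose which one is fixed: C(10,1) = 10 ways.
The remaining 9 must have no fixed point: D(9) = 133496.
P = 10·133496/3628800 = 16687/45360 ≈ 0.3679.

0.3679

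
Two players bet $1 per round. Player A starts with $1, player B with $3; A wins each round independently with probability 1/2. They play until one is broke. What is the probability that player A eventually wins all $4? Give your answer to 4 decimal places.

With a fair step, P(i) = ½P(i−1) + ½P(i+1) with P(0)=0, P(4)=1 has the linear solution P(i) = i/4.
P(1) = 1/4 ≈ 0.2500.

0.2500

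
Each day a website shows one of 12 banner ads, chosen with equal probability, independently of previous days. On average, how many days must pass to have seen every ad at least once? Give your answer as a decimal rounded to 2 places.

After i distinct types are collected, each trial gives a new one with probability (12−i)/12, so the expected wait for the next new type is 12/(12−i).
E = 12/12 + 12/11 + 12/10 + 12/9 + 12/8 + 12/7 + 12/6 + 12/5 + 12/4 + 12/3 + 12/2 + 12/1 = 86021/2310 ≈ 37.24.

37.24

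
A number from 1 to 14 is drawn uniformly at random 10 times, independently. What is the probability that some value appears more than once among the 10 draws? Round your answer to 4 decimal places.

0.9874

P(all 10 different) = 14/14 · 13/14 · ··· · 5/14 ≈ 0.0126.
P(at least two equal) = 1 − 0.0126 = 0.9874.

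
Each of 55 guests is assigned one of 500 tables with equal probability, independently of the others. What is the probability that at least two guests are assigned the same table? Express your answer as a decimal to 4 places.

It's easier to compute the probability that all 55 are distinct.
P(all distinct) = 500/500 · 499/500 · ··· · 446/500 ≈ 0.0458.
So the probability of at least one match is 1 − 0.0458 = 0.9542.

0.9542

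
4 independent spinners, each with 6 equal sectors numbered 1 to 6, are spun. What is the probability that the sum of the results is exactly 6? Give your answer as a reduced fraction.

5/648

There are 6^4 = 1296 equally likely outcomes.
The number of ordered 4-tuples from {1,…,6} summing to 6 is 10.
P(sum = 6) = 10/1296 = 5/648.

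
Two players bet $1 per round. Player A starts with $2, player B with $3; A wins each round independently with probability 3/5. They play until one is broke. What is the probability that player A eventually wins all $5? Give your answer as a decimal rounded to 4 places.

Let r = q/p = (2/5)/(3/5) = 2/3. The recurrence P(i) = p·P(i+1) + q·P(i−1) with P(0)=0, P(5)=1 gives P(i) = (1 − r^i)/(1 − r^5).
P(2) = (1 − (2/3)^2) / (1 − (2/3)^5) = 135/211 ≈ 0.6398.

0.6398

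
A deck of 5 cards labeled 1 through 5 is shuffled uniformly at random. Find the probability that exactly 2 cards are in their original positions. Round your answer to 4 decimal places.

Choose which 2 of the 5 are fixed: C(5,2) = 10 ways.
The remaining 3 must have no fixed point: D(3) = 2.
P = 10·2/120 = 1/6 ≈ 0.1667.

0.1667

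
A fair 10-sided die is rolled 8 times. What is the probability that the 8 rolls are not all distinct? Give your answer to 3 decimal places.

P(all 8 different) = 10/10 · 9/10 · ··· · 3/10 ≈ 0.018.
P(at least two equal) = 1 − 0.018 = 0.982.

0.982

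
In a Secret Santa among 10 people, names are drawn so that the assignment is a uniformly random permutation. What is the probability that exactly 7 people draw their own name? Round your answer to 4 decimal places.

Choose which 7 of the 10 are fixed: C(10,7) = 120 ways.
The remaining 3 must have no fixed point: D(3) = 2.
P = 120·2/3628800 = 1/15120 ≈ 0.0001.

0.0001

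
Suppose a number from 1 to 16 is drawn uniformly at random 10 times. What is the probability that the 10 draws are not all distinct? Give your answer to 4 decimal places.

0.9736

P(all 10 different) = 16/16 · 15/16 · ··· · 7/16 ≈ 0.0264.
P(at least two equal) = 1 − 0.0264 = 0.9736.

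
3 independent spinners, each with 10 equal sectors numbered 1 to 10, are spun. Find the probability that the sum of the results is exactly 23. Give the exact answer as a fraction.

There are 10^3 = 1000 equally likely outcomes.
The number of ordered 3-tuples from {1,…,10} summing to 23 is 36.
P(sum = 23) = 36/1000 = 9/250.

9/250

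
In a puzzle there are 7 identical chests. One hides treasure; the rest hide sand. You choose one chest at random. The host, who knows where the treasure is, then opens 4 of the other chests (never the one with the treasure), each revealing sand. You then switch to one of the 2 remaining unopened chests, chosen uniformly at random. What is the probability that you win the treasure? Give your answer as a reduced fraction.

3/7

Your original chest holds the treasure with probability 1/7, so the other 6 collectively hold it with probability 6/7.
The host can always find 4 empty chests to open, so the reveals don't change that 6/7; it is now spread over the 2 remaining unopened chests.
P(win by switching) = (6/7) · (1/2) = 3/7.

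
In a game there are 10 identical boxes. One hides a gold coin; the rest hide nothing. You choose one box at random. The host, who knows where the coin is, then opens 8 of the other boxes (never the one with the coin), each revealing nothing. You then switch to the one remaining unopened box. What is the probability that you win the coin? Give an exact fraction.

9/10

Your original box holds the coin with probability 1/10, so the other 9 collectively hold it with probability 9/10.
The host can always find 8 empty boxes to open, so the reveals don't change that 9/10; it is now spread over the 1 remaining unopened box.
P(win by switching) = (9/10) · (1/1) = 9/10.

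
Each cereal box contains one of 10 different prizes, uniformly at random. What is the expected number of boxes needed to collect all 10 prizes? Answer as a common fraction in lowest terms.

7381/252

After i distinct types are collected, each trial gives a new one with probability (10−i)/10, so the expected wait for the next new type is 10/(10−i).
E = 10/10 + 10/9 + 10/8 + 10/7 + 10/6 + 10/5 + 10/4 + 10/3 + 10/2 + 10/1 = 7381/252.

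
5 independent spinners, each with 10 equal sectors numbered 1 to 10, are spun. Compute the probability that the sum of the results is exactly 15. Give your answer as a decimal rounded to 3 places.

0.010

There are 10^5 = 100000 equally likely outcomes.
The number of ordered 5-tuples from {1,…,10} summing to 15 is 996.
P(sum = 15) = 996/100000 = 249/25000 ≈ 0.010.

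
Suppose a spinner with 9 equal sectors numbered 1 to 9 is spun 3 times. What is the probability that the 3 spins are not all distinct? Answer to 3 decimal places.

0.309

P(all 3 different) = 9/9 · 8/9 · ··· · 7/9 ≈ 0.691.
P(at least two equal) = 1 − 0.691 = 0.309.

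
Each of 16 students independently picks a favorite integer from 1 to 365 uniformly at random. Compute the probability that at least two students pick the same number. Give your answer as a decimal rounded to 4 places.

It's easier to compute the probability that all 16 are distinct.
P(all distinct) = 365/365 · 364/365 · ··· · 350/365 ≈ 0.7164.
So the probability of at least one match is 1 − 0.7164 = 0.2836.

0.2836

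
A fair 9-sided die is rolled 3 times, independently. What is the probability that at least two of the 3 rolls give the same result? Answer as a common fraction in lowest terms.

P(all 3 different) = 9/9 · 8/9 · ··· · 7/9 = 56/81.
P(at least two equal) = 1 − 56/81 = 25/81.

25/81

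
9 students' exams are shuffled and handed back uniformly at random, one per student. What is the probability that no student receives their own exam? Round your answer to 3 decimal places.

This is the derangement probability: permutations of 9 with no fixed point.
D(9) = 9! · (1 − 1/1! + 1/2! − ··· + (−1)^9/9!) = 133496.
P = 133496/362880 = 16687/45360 ≈ 0.368.

0.368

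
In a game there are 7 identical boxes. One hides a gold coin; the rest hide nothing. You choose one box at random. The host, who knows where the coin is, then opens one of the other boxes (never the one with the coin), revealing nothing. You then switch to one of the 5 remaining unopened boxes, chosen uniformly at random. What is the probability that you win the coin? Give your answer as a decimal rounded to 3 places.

Your original box holds the coin with probability 1/7, so the other 6 collectively hold it with probability 6/7.
The host can always find an empty box to open, so this doesn't change that 6/7; it is now spread over the 5 remaining unopened boxes.
P(win by switching) = (6/7) · (1/5) = 6/35 ≈ 0.171.

0.171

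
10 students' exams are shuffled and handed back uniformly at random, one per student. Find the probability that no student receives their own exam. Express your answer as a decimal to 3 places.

This is the derangement probability: permutations of 10 with no fixed point.
D(10) = 10! · (1 − 1/1! + 1/2! − ··· + (−1)^10/10!) = 1334961.
P = 1334961/3628800 = 16481/44800 ≈ 0.368.

0.368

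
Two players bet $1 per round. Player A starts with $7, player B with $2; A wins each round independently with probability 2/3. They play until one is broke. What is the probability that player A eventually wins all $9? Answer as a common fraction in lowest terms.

508/511

Let r = q/p = (1/3)/(2/3) = 1/2. The recurrence P(i) = p·P(i+1) + q·P(i−1) with P(0)=0, P(9)=1 gives P(i) = (1 − r^i)/(1 − r^9).
P(7) = (1 − (1/2)^7) / (1 − (1/2)^9) = 508/511.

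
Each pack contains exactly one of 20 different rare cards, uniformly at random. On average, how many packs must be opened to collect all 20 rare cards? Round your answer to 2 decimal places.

71.95

After i distinct types are collected, each trial gives a new one with probability (20−i)/20, so the expected wait for the next new type is 20/(20−i).
E = 20/20 + 20/19 + 20/18 + 20/17 + 20/16 + 20/15 + 20/14 + 20/13 + 20/12 + 20/11 + 20/10 + 20/9 + 20/8 + 20/7 + 20/6 + 20/5 + 20/4 + 20/3 + 20/2 + 20/1 = 279175675/3879876 ≈ 71.95.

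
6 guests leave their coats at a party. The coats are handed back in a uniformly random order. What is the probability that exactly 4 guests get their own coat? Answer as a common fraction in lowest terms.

1/48

Choose which 4 of the 6 are fixed: C(6,4) = 15 ways.
The remaining 2 must have no fixed point: D(2) = 1.
P = 15·1/720 = 1/48.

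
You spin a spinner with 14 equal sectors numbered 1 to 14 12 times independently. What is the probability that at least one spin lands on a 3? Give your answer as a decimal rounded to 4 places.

P(no spin lands on a 3) = (13/14)^12 ≈ 0.4109.
P(at least one) = 1 − 0.4109 = 0.5891.

0.5891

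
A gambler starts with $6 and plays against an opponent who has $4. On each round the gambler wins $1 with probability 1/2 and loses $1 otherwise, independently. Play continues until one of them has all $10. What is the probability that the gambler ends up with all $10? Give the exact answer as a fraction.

3/5

With a fair step, P(i) = ½P(i−1) + ½P(i+1) with P(0)=0, P(10)=1 has the linear solution P(i) = i/10.
P(6) = 6/10 = 3/5.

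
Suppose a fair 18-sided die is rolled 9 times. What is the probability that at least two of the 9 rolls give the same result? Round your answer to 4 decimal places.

P(all 9 different) = 18/18 · 17/18 · ··· · 10/18 ≈ 0.0889.
P(at least two equal) = 1 − 0.0889 = 0.9111.

0.9111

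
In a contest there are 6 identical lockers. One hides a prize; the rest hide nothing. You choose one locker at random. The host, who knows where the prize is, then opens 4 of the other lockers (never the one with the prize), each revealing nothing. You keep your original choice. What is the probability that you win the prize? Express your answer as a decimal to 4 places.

0.1667

The host can always open 4 empty lockers regardless of your choice, so the reveals give no information about your original locker.
P(win by staying) = 1/6 ≈ 0.1667.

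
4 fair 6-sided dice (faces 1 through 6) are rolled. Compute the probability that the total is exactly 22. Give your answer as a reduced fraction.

5/648

There are 6^4 = 1296 equally likely outcomes.
The number of ordered 4-tuples from {1,…,6} summing to 22 is 10.
P(sum = 22) = 10/1296 = 5/648.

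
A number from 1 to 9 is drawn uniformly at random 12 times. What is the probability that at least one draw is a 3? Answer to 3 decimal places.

P(no draw is a 3) = (8/9)^12 ≈ 0.243.
P(at least one) = 1 − 0.243 = 0.757.

0.757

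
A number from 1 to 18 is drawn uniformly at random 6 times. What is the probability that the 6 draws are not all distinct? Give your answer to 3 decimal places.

0.607

P(all 6 different) = 18/18 · 17/18 · ··· · 13/18 ≈ 0.393.
P(at least two equal) = 1 − 0.393 = 0.607.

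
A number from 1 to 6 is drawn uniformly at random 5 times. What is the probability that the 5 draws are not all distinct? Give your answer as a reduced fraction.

49/54

P(all 5 different) = 6/6 · 5/6 · ··· · 2/6 = 5/54.
P(at least two equal) = 1 − 5/54 = 49/54.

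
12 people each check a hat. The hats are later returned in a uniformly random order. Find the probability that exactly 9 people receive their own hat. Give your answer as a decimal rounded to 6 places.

Choose which 9 of the 12 are fixed: C(12,9) = 220 ways.
The remaining 3 must have no fixed point: D(3) = 2.
P = 220·2/479001600 = 1/1088640 ≈ 0.000001.

0.000001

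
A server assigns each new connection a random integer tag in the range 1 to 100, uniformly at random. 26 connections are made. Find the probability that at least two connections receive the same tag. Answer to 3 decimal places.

0.972

It's easier to compute the probability that all 26 are distinct.
P(all distinct) = 100/100 · 99/100 · ··· · 75/100 ≈ 0.028.
So the probability of at least one match is 1 − 0.028 = 0.972.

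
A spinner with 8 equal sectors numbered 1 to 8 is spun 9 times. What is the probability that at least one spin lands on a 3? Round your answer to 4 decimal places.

0.6993

P(no spin lands on a 3) = (7/8)^9 ≈ 0.3007.
P(at least one) = 1 − 0.3007 = 0.6993.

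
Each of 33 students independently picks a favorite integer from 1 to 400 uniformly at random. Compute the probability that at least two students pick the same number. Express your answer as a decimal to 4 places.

0.7426

It's easier to compute the probability that all 33 are distinct.
P(all distinct) = 400/400 · 399/400 · ··· · 368/400 ≈ 0.2574.
So the probability of at least one match is 1 − 0.2574 = 0.7426.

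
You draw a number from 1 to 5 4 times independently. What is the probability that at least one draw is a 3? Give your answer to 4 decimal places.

0.5904

P(no draw is a 3) = (4/5)^4 ≈ 0.4096.
P(at least one) = 1 − 0.4096 = 0.5904.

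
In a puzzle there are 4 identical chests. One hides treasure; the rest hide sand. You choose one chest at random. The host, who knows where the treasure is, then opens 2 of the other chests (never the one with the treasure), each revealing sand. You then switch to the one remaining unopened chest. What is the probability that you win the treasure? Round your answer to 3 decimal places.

Your original chest holds the treasure with probability 1/4, so the other 3 collectively hold it with probability 3/4.
The host can always find 2 empty chests to open, so the reveals don't change that 3/4; it is now spread over the 1 remaining unopened chest.
P(win by switching) = (3/4) · (1/1) = 3/4 ≈ 0.750.

0.750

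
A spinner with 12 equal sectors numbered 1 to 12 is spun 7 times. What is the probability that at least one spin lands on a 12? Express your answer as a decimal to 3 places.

0.456

P(no spin lands on a 12) = (11/12)^7 ≈ 0.544.
P(at least one) = 1 − 0.544 = 0.456.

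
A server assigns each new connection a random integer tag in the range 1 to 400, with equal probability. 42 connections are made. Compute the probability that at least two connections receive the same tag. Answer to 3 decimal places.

It's easier to compute the probability that all 42 are distinct.
P(all distinct) = 400/400 · 399/400 · ··· · 359/400 ≈ 0.107.
So the probability of at least one match is 1 − 0.107 = 0.893.

0.893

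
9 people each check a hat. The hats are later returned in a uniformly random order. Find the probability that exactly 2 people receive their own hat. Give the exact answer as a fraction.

Choose which 2 of the 9 are fixed: C(9,2) = 36 ways.
The remaining 7 must have no fixed point: D(7) = 1854.
P = 36·1854/362880 = 103/560.

103/560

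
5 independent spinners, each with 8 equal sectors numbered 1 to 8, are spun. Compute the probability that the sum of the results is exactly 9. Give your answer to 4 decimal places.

There are 8^5 = 32768 equally likely outcomes.
The number of ordered 5-tuples from {1,…,8} summing to 9 is 70.
P(sum = 9) = 70/32768 = 35/16384 ≈ 0.0021.

0.0021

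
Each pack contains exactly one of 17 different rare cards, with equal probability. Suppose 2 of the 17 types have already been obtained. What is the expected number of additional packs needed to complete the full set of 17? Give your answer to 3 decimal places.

56.410

Starting from 2 distinct types, each trial gives a new one with probability (17−i)/17 when i types are held, so the wait for the next new type is 17/(17−i).
E = 17/15 + 17/14 + 17/13 + 17/12 + 17/11 + 17/10 + 17/9 + 17/8 + 17/7 + 17/6 + 17/5 + 17/4 + 17/3 + 17/2 + 17/1 = 20327869/360360 ≈ 56.410.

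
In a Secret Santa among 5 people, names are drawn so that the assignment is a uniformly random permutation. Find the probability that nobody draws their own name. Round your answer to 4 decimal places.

0.3667

This is the derangement probability: permutations of 5 with no fixed point.
D(5) = 5! · (1 − 1/1! + 1/2! − ··· + (−1)^5/5!) = 44.
P = 44/120 = 11/30 ≈ 0.3667.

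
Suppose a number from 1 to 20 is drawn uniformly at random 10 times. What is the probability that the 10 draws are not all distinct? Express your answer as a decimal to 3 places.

0.935

P(all 10 different) = 20/20 · 19/20 · ··· · 11/20 ≈ 0.065.
P(at least two equal) = 1 − 0.065 = 0.935.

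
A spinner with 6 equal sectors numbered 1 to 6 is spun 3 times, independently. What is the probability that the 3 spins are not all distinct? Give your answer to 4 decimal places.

P(all 3 different) = 6/6 · 5/6 · ··· · 4/6 ≈ 0.5556.
P(at least two equal) = 1 − 0.5556 = 0.4444.

0.4444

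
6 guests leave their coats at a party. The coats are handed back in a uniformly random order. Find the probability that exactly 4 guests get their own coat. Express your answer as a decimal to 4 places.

Choose which 4 of the 6 are fixed: C(6,4) = 15 ways.
The remaining 2 must have no fixed point: D(2) = 1.
P = 15·1/720 = 1/48 ≈ 0.0208.

0.0208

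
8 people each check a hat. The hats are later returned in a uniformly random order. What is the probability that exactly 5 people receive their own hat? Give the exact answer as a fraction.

1/360

Choose which 5 of the 8 are fixed: C(8,5) = 56 ways.
The remaining 3 must have no fixed point: D(3) = 2.
P = 56·2/40320 = 1/360.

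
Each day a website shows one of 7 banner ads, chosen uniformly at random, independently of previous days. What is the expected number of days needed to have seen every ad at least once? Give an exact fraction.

363/20

After i distinct types are collected, each trial gives a new one with probability (7−i)/7, so the expected wait for the next new type is 7/(7−i).
E = 7/7 + 7/6 + 7/5 + 7/4 + 7/3 + 7/2 + 7/1 = 363/20.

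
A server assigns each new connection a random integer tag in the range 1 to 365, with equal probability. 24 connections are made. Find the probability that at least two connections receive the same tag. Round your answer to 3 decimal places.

0.538

It's easier to compute the probability that all 24 are distinct.
P(all distinct) = 365/365 · 364/365 · ··· · 342/365 ≈ 0.462.
So the probability of at least one match is 1 − 0.462 = 0.538.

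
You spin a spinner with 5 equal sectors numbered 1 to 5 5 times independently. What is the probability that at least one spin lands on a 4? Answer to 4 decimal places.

0.6723

P(no spin lands on a 4) = (4/5)^5 ≈ 0.3277.
P(at least one) = 1 − 0.3277 = 0.6723.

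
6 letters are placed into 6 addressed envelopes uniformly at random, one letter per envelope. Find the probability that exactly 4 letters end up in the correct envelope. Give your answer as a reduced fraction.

1/48

Choose which 4 of the 6 are fixed: C(6,4) = 15 ways.
The remaining 2 must have no fixed point: D(2) = 1.
P = 15·1/720 = 1/48.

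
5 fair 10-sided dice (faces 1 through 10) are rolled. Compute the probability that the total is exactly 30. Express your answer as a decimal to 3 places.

0.056

There are 10^5 = 100000 equally likely outcomes.
The number of ordered 5-tuples from {1,…,10} summing to 30 is 5631.
P(sum = 30) = 5631/100000 ≈ 0.056.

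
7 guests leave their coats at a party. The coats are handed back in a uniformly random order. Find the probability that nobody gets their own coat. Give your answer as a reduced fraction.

103/280

This is the derangement probability: permutations of 7 with no fixed point.
D(7) = 7! · (1 − 1/1! + 1/2! − ··· + (−1)^7/7!) = 1854.
P = 1854/5040 = 103/280.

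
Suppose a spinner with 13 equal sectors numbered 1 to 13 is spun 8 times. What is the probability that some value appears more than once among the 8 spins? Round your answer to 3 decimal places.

0.936

P(all 8 different) = 13/13 · 12/13 · ··· · 6/13 ≈ 0.064.
P(at least two equal) = 1 − 0.064 = 0.936.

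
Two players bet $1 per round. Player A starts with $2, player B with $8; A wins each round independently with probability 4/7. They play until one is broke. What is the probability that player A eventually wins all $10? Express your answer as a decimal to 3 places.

0.464

Let r = q/p = (3/7)/(4/7) = 3/4. The recurrence P(i) = p·P(i+1) + q·P(i−1) with P(0)=0, P(10)=1 gives P(i) = (1 − r^i)/(1 − r^10).
P(2) = (1 − (3/4)^2) / (1 − (3/4)^10) = 65536/141361 ≈ 0.464.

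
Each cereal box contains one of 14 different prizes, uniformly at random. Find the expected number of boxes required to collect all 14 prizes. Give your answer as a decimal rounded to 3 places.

45.522

After i distinct types are collected, each trial gives a new one with probability (14−i)/14, so the expected wait for the next new type is 14/(14−i).
E = 14/14 + 14/13 + 14/12 + 14/11 + 14/10 + 14/9 + 14/8 + 14/7 + 14/6 + 14/5 + 14/4 + 14/3 + 14/2 + 14/1 = 1171733/25740 ≈ 45.522.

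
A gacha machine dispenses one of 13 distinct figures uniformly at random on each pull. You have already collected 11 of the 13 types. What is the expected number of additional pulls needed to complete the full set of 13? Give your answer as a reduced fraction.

Starting from 11 distinct types, each trial gives a new one with probability (13−i)/13 when i types are held, so the wait for the next new type is 13/(13−i).
E = 13/2 + 13/1 = 39/2.

39/2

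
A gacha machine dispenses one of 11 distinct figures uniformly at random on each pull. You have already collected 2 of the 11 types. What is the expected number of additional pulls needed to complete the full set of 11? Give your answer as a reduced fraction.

78419/2520

Starting from 2 distinct types, each trial gives a new one with probability (11−i)/11 when i types are held, so the wait for the next new type is 11/(11−i).
E = 11/9 + 11/8 + 11/7 + 11/6 + 11/5 + 11/4 + 11/3 + 11/2 + 11/1 = 78419/2520.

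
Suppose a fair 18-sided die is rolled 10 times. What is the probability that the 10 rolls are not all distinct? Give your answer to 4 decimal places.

P(all 10 different) = 18/18 · 17/18 · ··· · 9/18 ≈ 0.0445.
P(at least two equal) = 1 − 0.0445 = 0.9555.

0.9555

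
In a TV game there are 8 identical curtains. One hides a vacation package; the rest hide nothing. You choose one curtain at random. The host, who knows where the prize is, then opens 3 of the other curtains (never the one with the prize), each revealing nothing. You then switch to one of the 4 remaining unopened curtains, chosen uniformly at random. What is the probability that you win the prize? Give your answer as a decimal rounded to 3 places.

Your original curtain holds the prize with probability 1/8, so the other 7 collectively hold it with probability 7/8.
The host can always find 3 empty curtains to open, so the reveals don't change that 7/8; it is now spread over the 4 remaining unopened curtains.
P(win by switching) = (7/8) · (1/4) = 7/32 ≈ 0.219.

0.219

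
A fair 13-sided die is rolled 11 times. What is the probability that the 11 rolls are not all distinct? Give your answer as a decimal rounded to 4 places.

P(all 11 different) = 13/13 · 12/13 · ··· · 3/13 ≈ 0.0017.
P(at least two equal) = 1 − 0.0017 = 0.9983.

0.9983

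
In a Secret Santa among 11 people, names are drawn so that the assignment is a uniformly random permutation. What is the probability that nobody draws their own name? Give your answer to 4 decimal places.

0.3679

This is the derangement probability: permutations of 11 with no fixed point.
D(11) = 11! · (1 − 1/1! + 1/2! − ··· + (−1)^11/11!) = 14684570.
P = 14684570/39916800 = 1468457/3991680 ≈ 0.3679.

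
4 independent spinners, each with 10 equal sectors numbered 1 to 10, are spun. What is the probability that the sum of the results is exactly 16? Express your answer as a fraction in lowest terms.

83/2000

There are 10^4 = 10000 equally likely outcomes.
The number of ordered 4-tuples from {1,…,10} summing to 16 is 415.
P(sum = 16) = 415/10000 = 83/2000.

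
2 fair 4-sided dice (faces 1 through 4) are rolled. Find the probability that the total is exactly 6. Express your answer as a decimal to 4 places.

0.1875

There are 4^2 = 16 equally likely outcomes.
The number of ordered 2-tuples from {1,…,4} summing to 6 is 3.
P(sum = 6) = 3/16 ≈ 0.1875.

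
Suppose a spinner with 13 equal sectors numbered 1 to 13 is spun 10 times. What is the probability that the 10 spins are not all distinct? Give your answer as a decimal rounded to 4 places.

P(all 10 different) = 13/13 · 12/13 · ··· · 4/13 ≈ 0.0075.
P(at least two equal) = 1 − 0.0075 = 0.9925.

0.9925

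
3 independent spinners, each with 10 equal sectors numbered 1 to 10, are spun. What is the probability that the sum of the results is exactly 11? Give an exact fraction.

9/200

There are 10^3 = 1000 equally likely outcomes.
The number of ordered 3-tuples from {1,…,10} summing to 11 is 45.
P(sum = 11) = 45/1000 = 9/200.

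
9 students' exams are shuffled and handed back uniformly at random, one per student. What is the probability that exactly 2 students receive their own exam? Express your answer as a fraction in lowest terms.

Choose which 2 of the 9 are fixed: C(9,2) = 36 ways.
The remaining 7 must have no fixed point: D(7) = 1854.
P = 36·1854/362880 = 103/560.

103/560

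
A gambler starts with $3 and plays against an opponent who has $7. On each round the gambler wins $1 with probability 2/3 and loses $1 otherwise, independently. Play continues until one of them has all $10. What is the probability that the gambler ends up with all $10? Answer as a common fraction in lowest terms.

896/1023

Let r = q/p = (1/3)/(2/3) = 1/2. The recurrence P(i) = p·P(i+1) + q·P(i−1) with P(0)=0, P(10)=1 gives P(i) = (1 − r^i)/(1 − r^10).
P(3) = (1 − (1/2)^3) / (1 − (1/2)^10) = 896/1023.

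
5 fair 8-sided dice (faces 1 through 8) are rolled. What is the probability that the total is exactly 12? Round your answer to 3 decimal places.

0.010

There are 8^5 = 32768 equally likely outcomes.
The number of ordered 5-tuples from {1,…,8} summing to 12 is 330.
P(sum = 12) = 330/32768 = 165/16384 ≈ 0.010.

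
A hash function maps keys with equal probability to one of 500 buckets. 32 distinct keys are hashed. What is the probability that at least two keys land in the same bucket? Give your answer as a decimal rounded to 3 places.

It's easier to compute the probability that all 32 are distinct.
P(all distinct) = 500/500 · 499/500 · ··· · 469/500 ≈ 0.363.
So the probability of at least one match is 1 − 0.363 = 0.637.

0.637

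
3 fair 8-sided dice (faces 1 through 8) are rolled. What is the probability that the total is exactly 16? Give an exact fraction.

21/256

There are 8^3 = 512 equally likely outcomes.
The number of ordered 3-tuples from {1,…,8} summing to 16 is 42.
P(sum = 16) = 42/512 = 21/256.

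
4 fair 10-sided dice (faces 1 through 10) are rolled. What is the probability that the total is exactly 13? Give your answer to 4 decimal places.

0.0220

There are 10^4 = 10000 equally likely outcomes.
The number of ordered 4-tuples from {1,…,10} summing to 13 is 220.
P(sum = 13) = 220/10000 = 11/500 ≈ 0.0220.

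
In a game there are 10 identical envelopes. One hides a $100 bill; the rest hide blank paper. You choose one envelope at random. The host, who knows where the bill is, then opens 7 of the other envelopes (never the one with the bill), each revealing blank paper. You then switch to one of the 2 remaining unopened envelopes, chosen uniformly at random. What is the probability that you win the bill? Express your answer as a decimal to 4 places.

0.4500

Your original envelope holds the bill with probability 1/10, so the other 9 collectively hold it with probability 9/10.
The host can always find 7 empty envelopes to open, so the reveals don't change that 9/10; it is now spread over the 2 remaining unopened envelopes.
P(win by switching) = (9/10) · (1/2) = 9/20 ≈ 0.4500.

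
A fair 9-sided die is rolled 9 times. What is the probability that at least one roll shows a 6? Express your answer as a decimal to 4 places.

P(no roll shows a 6) = (8/9)^9 ≈ 0.3464.
P(at least one) = 1 − 0.3464 = 0.6536.

0.6536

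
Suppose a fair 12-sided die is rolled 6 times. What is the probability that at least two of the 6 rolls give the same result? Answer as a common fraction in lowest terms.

1343/1728

P(all 6 different) = 12/12 · 11/12 · ··· · 7/12 = 385/1728.
P(at least two equal) = 1 − 385/1728 = 1343/1728.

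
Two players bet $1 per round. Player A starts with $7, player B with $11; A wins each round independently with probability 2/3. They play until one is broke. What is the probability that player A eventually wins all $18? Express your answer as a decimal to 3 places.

Let r = q/p = (1/3)/(2/3) = 1/2. The recurrence P(i) = p·P(i+1) + q·P(i−1) with P(0)=0, P(18)=1 gives P(i) = (1 − r^i)/(1 − r^18).
P(7) = (1 − (1/2)^7) / (1 − (1/2)^18) = 260096/262143 ≈ 0.992.

0.992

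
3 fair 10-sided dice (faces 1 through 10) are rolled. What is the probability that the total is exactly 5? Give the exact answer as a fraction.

There are 10^3 = 1000 equally likely outcomes.
The number of ordered 3-tuples from {1,…,10} summing to 5 is 6.
P(sum = 5) = 6/1000 = 3/500.

3/500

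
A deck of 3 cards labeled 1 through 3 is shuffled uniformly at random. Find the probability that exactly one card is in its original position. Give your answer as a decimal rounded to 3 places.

Choose which one is fixed: C(3,1) = 3 ways.
The remaining 2 must have no fixed point: D(2) = 1.
P = 3·1/6 = 1/2 ≈ 0.500.

0.500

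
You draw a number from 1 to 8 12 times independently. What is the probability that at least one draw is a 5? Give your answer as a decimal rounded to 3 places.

0.799

P(no draw is a 5) = (7/8)^12 ≈ 0.201.
P(at least one) = 1 − 0.201 = 0.799.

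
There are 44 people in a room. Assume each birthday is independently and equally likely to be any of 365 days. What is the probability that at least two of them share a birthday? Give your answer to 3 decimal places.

It's easier to compute the probability that all 44 are distinct.
P(all distinct) = 365/365 · 364/365 · ··· · 322/365 ≈ 0.067.
So the probability of at least one match is 1 − 0.067 = 0.933.

0.933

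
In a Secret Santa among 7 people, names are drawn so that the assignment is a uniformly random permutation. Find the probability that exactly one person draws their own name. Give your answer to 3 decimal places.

0.368

Choose which one is fixed: C(7,1) = 7 ways.
The remaining 6 must have no fixed point: D(6) = 265.
P = 7·265/5040 = 53/144 ≈ 0.368.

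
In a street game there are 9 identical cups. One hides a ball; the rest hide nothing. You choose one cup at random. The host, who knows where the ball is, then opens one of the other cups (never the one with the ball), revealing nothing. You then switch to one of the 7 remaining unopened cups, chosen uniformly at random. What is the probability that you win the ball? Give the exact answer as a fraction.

Your original cup holds the ball with probability 1/9, so the other 8 collectively hold it with probability 8/9.
The host can always find an empty cup to open, so this doesn't change that 8/9; it is now spread over the 7 remaining unopened cups.
P(win by switching) = (8/9) · (1/7) = 8/63.

8/63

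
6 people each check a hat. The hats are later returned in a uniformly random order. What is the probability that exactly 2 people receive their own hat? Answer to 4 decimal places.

Choose which 2 of the 6 are fixed: C(6,2) = 15 ways.
The remaining 4 must have no fixed point: D(4) = 9.
P = 15·9/720 = 3/16 ≈ 0.1875.

0.1875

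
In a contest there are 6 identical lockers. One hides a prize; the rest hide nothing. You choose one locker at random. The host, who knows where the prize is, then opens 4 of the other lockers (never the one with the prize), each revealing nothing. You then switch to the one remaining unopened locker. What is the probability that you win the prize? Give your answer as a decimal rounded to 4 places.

Your original locker holds the prize with probability 1/6, so the other 5 collectively hold it with probability 5/6.
The host can always find 4 empty lockers to open, so the reveals don't change that 5/6; it is now spread over the 1 remaining unopened locker.
P(win by switching) = (5/6) · (1/1) = 5/6 ≈ 0.8333.

0.8333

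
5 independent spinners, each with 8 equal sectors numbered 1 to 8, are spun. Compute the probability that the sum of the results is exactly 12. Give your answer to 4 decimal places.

0.0101

There are 8^5 = 32768 equally likely outcomes.
The number of ordered 5-tuples from {1,…,8} summing to 12 is 330.
P(sum = 12) = 330/32768 = 165/16384 ≈ 0.0101.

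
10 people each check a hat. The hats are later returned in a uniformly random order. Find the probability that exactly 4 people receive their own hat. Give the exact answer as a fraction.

53/3456

Choose which 4 of the 10 are fixed: C(10,4) = 210 ways.
The remaining 6 must have no fixed point: D(6) = 265.
P = 210·265/3628800 = 53/3456.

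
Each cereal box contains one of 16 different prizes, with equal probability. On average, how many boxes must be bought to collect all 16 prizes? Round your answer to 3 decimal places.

After i distinct types are collected, each trial gives a new one with probability (16−i)/16, so the expected wait for the next new type is 16/(16−i).
E = 16/16 + 16/15 + 16/14 + 16/13 + 16/12 + 16/11 + 16/10 + 16/9 + 16/8 + 16/7 + 16/6 + 16/5 + 16/4 + 16/3 + 16/2 + 16/1 = 2436559/45045 ≈ 54.092.

54.092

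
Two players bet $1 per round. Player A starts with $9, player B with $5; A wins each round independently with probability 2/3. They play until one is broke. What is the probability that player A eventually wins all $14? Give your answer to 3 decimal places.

0.998

Let r = q/p = (1/3)/(2/3) = 1/2. The recurrence P(i) = p·P(i+1) + q·P(i−1) with P(0)=0, P(14)=1 gives P(i) = (1 − r^i)/(1 − r^14).
P(9) = (1 − (1/2)^9) / (1 − (1/2)^14) = 16352/16383 ≈ 0.998.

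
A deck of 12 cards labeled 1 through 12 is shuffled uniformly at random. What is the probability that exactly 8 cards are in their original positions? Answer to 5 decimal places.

0.00001

Choose which 8 of the 12 are fixed: C(12,8) = 495 ways.
The remaining 4 must have no fixed point: D(4) = 9.
P = 495·9/479001600 = 1/107520 ≈ 0.00001.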